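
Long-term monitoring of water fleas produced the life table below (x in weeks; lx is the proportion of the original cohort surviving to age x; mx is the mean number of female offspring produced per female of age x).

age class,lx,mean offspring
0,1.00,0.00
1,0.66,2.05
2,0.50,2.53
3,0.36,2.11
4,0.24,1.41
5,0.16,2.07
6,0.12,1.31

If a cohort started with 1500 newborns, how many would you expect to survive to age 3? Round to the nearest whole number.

540

Expected survivors = N0 · l_3 = 1500 × 0.36 = 540 → 540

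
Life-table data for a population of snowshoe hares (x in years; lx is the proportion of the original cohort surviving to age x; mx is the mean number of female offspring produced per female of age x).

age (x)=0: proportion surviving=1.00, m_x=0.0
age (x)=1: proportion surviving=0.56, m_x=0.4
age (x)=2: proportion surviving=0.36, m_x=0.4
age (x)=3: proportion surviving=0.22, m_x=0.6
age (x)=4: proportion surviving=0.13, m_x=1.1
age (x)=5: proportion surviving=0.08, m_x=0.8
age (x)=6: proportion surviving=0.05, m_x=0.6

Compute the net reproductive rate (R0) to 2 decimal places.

lx·mx by age: 0, 0.224, 0.144, 0.132, 0.143, 0.064, 0.03
R0 = Σ lx·mx = 0.737 → 0.74

0.74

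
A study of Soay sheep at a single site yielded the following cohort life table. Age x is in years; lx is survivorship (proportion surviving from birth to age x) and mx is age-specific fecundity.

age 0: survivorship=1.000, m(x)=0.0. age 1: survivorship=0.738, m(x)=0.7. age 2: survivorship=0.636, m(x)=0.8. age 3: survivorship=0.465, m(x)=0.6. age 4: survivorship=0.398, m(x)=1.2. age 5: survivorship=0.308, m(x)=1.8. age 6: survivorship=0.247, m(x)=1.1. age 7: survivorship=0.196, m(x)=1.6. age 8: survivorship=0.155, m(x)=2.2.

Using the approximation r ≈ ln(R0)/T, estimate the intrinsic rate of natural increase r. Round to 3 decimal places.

R0 = Σ lx·mx = 0 + 0.5166 + 0.5088 + 0.279 + 0.4776 + 0.5544 + 0.2717 + 0.3136 + 0.341 = 3.2627
Σ x·lx·mx = 13.607; T = 13.607/3.2627 = 4.17047…
r ≈ ln(R0)/T = ln(3.2627)/4.17047… = 0.28355… → 0.284

0.284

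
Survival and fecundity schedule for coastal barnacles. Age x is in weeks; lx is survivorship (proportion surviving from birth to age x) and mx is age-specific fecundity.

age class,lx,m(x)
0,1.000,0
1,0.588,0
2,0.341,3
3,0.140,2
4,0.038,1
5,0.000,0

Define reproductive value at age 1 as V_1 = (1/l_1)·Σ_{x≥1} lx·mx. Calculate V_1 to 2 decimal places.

lx·mx for x ≥ 1: 0, 1.023, 0.28, 0.038, 0 → sum = 1.341
V_1 = 1.341 / l_1 = 1.341 / 0.588 = 2.280612… → 2.28

2.28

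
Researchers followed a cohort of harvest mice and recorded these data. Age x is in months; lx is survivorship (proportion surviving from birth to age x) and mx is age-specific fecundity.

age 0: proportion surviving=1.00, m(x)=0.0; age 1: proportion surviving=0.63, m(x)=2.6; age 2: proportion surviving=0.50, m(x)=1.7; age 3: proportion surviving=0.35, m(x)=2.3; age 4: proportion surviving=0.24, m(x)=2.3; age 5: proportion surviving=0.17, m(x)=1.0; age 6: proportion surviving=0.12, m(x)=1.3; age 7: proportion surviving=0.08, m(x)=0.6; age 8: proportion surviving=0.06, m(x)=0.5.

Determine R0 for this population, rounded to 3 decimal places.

lx·mx by age: 0, 1.638, 0.85, 0.805, 0.552, 0.17, 0.156, 0.048, 0.03
R0 = Σ lx·mx = 4.249 → 4.249

4.249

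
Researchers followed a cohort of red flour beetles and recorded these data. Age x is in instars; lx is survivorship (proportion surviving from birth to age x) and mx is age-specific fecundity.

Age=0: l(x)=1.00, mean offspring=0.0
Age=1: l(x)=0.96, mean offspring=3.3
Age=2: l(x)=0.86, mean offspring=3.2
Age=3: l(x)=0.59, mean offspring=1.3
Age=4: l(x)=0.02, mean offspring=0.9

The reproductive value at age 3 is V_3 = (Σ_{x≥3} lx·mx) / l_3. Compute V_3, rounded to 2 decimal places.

1.33

lx·mx for x ≥ 3: 0.767, 0.018 → sum = 0.785
V_3 = 0.785 / l_3 = 0.785 / 0.59 = 1.330508… → 1.33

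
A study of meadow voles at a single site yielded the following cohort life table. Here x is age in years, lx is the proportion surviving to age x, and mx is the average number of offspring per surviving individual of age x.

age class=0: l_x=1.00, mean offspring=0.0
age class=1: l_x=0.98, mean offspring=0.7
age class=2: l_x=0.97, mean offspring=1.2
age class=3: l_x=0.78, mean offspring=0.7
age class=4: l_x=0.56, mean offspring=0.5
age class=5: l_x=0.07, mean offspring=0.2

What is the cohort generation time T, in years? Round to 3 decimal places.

2.172

lx·mx: 0, 0.686, 1.164, 0.546, 0.28, 0.014 → R0 = 2.69
x·lx·mx: 0, 0.686, 2.328, 1.638, 1.12, 0.07 → Σ = 5.842
T = 5.842 / 2.69 = 2.171747… → 2.172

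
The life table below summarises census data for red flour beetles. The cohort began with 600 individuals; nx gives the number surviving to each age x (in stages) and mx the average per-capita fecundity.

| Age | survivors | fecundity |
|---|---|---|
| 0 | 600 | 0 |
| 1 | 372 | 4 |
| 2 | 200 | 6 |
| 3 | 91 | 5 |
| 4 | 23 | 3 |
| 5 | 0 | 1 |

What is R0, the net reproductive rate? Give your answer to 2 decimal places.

5.35

lx = nx/n0 = nx/600: 1, 0.62, 0.33333…, 0.15167…, 0.03833…, 0
lx·mx by age: 0, 2.48, 2…, 0.758333…, 0.115…, 0
R0 = Σ lx·mx = 5.353333… → 5.35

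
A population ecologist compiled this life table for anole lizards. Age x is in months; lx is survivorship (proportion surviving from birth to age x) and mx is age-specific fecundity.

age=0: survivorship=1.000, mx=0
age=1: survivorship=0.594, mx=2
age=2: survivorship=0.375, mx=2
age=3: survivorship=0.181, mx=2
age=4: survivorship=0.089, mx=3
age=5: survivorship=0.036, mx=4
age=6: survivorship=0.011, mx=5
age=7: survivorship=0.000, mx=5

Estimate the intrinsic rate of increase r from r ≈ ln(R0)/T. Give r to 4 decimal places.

0.4776

R0 = Σ lx·mx = 0 + 1.188 + 0.75 + 0.362 + 0.267 + 0.144 + 0.055 + 0 = 2.766
Σ x·lx·mx = 5.892; T = 5.892/2.766 = 2.13015…
r ≈ ln(R0)/T = ln(2.766)/2.13015… = 0.47762… → 0.4776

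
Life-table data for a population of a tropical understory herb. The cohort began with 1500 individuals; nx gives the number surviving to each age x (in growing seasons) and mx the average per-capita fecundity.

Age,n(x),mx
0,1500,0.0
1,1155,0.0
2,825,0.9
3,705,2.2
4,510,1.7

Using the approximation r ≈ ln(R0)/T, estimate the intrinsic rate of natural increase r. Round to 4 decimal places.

lx = nx/n0 = nx/1500: 1, 0.77, 0.55, 0.47, 0.34
R0 = Σ lx·mx = 0 + 0 + 0.495 + 1.034 + 0.578 = 2.107
Σ x·lx·mx = 6.404; T = 6.404/2.107 = 3.03939…
r ≈ ln(R0)/T = ln(2.107)/3.03939… = 0.245202… → 0.2452

0.2452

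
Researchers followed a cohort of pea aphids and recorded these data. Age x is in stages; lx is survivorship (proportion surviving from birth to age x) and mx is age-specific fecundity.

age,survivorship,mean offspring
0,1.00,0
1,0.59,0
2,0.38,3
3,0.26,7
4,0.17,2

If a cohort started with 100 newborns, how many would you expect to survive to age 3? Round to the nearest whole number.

Expected survivors = N0 · l_3 = 100 × 0.26 = 26 → 26

26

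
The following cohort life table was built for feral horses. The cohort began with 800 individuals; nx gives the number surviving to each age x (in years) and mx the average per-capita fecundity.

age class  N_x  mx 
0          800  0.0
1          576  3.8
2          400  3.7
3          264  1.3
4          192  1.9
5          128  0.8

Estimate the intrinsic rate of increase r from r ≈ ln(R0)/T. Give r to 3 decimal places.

lx = nx/n0 = nx/800: 1, 0.72, 0.5, 0.33, 0.24, 0.16
R0 = Σ lx·mx = 0 + 2.736 + 1.85 + 0.429 + 0.456 + 0.128 = 5.599
Σ x·lx·mx = 10.187; T = 10.187/5.599 = 1.81943…
r ≈ ln(R0)/T = ln(5.599)/1.81943… = 0.94677… → 0.947

0.947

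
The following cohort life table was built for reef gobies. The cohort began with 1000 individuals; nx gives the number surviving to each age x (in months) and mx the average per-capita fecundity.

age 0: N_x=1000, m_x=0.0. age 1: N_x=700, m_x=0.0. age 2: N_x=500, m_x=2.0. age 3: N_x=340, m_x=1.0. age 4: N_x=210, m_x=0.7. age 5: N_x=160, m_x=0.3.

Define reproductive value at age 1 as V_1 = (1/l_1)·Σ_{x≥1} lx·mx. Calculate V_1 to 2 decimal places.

lx = nx/n0 = nx/1000: 1, 0.7, 0.5, 0.34, 0.21, 0.16
lx·mx for x ≥ 1: 0, 1, 0.34, 0.147, 0.048 → sum = 1.535
V_1 = 1.535 / l_1 = 1.535 / 0.7 = 2.192857… → 2.19

2.19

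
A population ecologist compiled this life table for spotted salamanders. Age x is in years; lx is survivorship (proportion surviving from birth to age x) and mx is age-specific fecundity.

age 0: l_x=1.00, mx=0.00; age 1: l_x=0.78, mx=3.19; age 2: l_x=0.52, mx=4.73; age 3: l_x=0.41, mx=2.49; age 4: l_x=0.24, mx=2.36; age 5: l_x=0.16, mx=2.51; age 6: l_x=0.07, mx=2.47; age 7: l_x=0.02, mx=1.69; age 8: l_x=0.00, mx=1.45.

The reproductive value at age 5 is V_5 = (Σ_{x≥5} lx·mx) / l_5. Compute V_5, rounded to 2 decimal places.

lx·mx for x ≥ 5: 0.4016, 0.1729, 0.0338, 0 → sum = 0.6083
V_5 = 0.6083 / l_5 = 0.6083 / 0.16 = 3.801875 → 3.80

3.80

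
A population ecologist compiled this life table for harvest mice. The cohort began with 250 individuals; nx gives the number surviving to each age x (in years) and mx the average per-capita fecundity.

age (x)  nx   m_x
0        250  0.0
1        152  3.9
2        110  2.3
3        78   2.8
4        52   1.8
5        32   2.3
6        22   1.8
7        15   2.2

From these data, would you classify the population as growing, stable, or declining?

lx = nx/n0 = nx/250: 1, 0.608, 0.44, 0.312, 0.208, 0.128, 0.088, 0.06
R0 = Σ lx·mx = 0 + 2.3712 + 1.012 + 0.8736 + 0.3744 + 0.2944 + 0.1584 + 0.132 = 5.216
R0 > 1, so the population is growing.

growing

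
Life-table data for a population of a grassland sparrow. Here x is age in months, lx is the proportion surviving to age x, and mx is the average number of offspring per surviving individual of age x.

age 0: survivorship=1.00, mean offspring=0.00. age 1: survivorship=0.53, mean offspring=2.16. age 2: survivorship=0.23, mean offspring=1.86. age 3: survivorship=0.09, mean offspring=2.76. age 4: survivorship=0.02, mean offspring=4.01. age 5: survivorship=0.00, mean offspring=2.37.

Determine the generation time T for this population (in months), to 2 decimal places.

1.61

lx·mx: 0, 1.1448, 0.4278, 0.2484, 0.0802, 0 → R0 = 1.9012
x·lx·mx: 0, 1.1448, 0.8556, 0.7452, 0.3208, 0 → Σ = 3.0664
T = 3.0664 / 1.9012 = 1.612876… → 1.61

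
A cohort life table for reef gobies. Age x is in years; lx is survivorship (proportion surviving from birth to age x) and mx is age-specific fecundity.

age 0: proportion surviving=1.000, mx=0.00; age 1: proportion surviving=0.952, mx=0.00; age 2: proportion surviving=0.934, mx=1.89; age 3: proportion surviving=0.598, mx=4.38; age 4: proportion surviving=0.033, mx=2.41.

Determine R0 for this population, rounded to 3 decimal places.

4.464

lx·mx by age: 0, 0, 1.76526, 2.61924, 0.07953
R0 = Σ lx·mx = 4.46403 → 4.464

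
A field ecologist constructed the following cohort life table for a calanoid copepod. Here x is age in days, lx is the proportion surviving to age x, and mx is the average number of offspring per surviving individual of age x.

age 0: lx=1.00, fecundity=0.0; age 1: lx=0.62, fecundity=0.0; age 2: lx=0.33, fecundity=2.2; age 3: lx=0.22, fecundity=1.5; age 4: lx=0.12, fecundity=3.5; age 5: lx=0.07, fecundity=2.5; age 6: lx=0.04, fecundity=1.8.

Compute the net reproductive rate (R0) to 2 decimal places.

lx·mx by age: 0, 0, 0.726, 0.33, 0.42, 0.175, 0.072
R0 = Σ lx·mx = 1.723 → 1.72

1.72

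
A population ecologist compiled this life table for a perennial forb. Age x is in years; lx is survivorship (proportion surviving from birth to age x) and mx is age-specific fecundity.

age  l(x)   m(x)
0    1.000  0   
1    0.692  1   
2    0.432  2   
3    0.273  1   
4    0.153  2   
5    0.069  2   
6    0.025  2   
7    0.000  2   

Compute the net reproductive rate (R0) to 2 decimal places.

lx·mx by age: 0, 0.692, 0.864, 0.273, 0.306, 0.138, 0.05, 0
R0 = Σ lx·mx = 2.323 → 2.32

2.32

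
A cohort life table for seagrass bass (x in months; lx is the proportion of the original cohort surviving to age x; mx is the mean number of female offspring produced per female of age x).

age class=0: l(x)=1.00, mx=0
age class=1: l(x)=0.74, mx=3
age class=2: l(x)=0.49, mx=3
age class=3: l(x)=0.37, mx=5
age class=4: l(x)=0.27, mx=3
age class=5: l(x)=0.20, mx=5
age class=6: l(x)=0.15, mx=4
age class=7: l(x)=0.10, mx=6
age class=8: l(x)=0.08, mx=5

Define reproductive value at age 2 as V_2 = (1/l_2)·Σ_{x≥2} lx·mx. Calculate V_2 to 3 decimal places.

13.735

lx·mx for x ≥ 2: 1.47, 1.85, 0.81, 1, 0.6, 0.6, 0.4 → sum = 6.73
V_2 = 6.73 / l_2 = 6.73 / 0.49 = 13.734694… → 13.735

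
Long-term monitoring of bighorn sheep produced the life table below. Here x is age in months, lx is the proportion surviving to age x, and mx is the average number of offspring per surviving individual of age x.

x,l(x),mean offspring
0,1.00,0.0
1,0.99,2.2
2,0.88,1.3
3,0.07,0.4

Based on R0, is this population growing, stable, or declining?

growing

R0 = Σ lx·mx = 0 + 2.178 + 1.144 + 0.028 = 3.35
R0 > 1, so the population is growing.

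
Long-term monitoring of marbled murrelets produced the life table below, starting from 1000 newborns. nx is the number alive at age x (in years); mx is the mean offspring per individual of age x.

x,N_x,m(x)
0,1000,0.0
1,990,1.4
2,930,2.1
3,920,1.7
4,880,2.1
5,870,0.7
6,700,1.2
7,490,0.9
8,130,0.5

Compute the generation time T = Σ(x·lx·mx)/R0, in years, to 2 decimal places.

3.34

lx = nx/n0 = nx/1000: 1, 0.99, 0.93, 0.92, 0.88, 0.87, 0.7, 0.49, 0.13
lx·mx: 0, 1.386, 1.953, 1.564, 1.848, 0.609, 0.84, 0.441, 0.065 → R0 = 8.706
x·lx·mx: 0, 1.386, 3.906, 4.692, 7.392, 3.045, 5.04, 3.087, 0.52 → Σ = 29.068
T = 29.068 / 8.706 = 3.338847… → 3.34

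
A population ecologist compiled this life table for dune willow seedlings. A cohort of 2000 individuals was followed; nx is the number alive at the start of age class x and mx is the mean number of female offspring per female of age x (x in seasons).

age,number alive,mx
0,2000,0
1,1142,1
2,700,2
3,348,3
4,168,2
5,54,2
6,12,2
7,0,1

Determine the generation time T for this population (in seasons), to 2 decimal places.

lx = nx/n0 = nx/2000: 1, 0.571, 0.35, 0.174, 0.084, 0.027, 0.006, 0
lx·mx: 0, 0.571, 0.7, 0.522, 0.168, 0.054, 0.012, 0 → R0 = 2.027
x·lx·mx: 0, 0.571, 1.4, 1.566, 0.672, 0.27, 0.072, 0 → Σ = 4.551
T = 4.551 / 2.027 = 2.24519… → 2.25

2.25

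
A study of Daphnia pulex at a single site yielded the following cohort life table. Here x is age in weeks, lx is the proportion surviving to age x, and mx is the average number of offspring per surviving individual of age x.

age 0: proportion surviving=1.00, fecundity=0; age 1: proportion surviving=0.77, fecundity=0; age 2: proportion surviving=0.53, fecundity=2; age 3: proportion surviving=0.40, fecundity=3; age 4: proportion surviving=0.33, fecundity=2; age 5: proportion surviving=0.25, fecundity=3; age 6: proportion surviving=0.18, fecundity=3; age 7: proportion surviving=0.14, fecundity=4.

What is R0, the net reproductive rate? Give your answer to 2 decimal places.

lx·mx by age: 0, 0, 1.06, 1.2, 0.66, 0.75, 0.54, 0.56
R0 = Σ lx·mx = 4.77 → 4.77

4.77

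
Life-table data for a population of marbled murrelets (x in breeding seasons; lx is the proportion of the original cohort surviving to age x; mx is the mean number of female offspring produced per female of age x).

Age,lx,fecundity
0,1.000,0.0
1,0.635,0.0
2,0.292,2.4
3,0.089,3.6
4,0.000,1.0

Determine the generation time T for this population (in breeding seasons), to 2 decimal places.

2.31

lx·mx: 0, 0, 0.7008, 0.3204, 0 → R0 = 1.0212
x·lx·mx: 0, 0, 1.4016, 0.9612, 0 → Σ = 2.3628
T = 2.3628 / 1.0212 = 2.313749… → 2.31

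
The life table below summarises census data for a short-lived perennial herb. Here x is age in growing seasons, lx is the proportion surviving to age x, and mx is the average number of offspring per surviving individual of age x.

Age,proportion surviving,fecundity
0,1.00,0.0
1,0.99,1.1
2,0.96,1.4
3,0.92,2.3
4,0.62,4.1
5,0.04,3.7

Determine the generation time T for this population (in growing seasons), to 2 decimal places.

lx·mx: 0, 1.089, 1.344, 2.116, 2.542, 0.148 → R0 = 7.239
x·lx·mx: 0, 1.089, 2.688, 6.348, 10.168, 0.74 → Σ = 21.033
T = 21.033 / 7.239 = 2.905512… → 2.91

2.91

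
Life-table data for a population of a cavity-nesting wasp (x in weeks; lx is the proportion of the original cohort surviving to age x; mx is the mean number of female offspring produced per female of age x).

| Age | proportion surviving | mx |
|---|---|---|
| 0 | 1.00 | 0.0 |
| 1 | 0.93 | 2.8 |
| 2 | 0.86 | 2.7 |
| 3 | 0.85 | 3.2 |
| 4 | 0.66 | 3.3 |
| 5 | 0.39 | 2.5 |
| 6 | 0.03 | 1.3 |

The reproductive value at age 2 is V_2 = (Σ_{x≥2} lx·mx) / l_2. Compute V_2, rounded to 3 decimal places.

lx·mx for x ≥ 2: 2.322, 2.72, 2.178, 0.975, 0.039 → sum = 8.234
V_2 = 8.234 / l_2 = 8.234 / 0.86 = 9.574419… → 9.574

9.574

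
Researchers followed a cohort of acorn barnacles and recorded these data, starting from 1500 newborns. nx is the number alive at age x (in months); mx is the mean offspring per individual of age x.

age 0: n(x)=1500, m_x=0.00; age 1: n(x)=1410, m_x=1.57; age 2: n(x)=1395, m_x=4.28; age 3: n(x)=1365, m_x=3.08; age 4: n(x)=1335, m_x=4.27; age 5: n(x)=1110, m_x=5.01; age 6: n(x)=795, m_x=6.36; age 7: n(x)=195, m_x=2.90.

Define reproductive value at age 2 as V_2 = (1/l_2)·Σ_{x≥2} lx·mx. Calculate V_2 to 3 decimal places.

lx = nx/n0 = nx/1500: 1, 0.94, 0.93, 0.91, 0.89, 0.74, 0.53, 0.13
lx·mx for x ≥ 2: 3.9804, 2.8028, 3.8003, 3.7074, 3.3708, 0.377 → sum = 18.0387
V_2 = 18.0387 / l_2 = 18.0387 / 0.93 = 19.396452… → 19.396

19.396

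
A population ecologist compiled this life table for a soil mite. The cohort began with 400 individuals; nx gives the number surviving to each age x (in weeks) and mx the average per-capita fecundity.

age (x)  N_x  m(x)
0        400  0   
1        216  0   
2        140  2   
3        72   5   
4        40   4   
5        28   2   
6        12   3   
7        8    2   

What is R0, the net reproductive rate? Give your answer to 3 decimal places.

2.270

lx = nx/n0 = nx/400: 1, 0.54, 0.35, 0.18, 0.1, 0.07, 0.03, 0.02
lx·mx by age: 0, 0, 0.7, 0.9, 0.4, 0.14, 0.09, 0.04
R0 = Σ lx·mx = 2.27 → 2.270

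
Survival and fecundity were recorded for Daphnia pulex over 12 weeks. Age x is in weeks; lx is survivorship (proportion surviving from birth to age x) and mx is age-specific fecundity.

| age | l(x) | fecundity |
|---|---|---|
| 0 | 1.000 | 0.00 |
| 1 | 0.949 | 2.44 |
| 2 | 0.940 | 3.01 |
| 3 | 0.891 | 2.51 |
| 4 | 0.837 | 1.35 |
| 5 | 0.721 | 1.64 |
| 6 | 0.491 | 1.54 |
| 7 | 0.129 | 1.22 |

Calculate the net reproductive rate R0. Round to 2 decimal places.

lx·mx by age: 0, 2.31556, 2.8294, 2.23641, 1.12995, 1.18244, 0.75614, 0.15738
R0 = Σ lx·mx = 10.60728 → 10.61

10.61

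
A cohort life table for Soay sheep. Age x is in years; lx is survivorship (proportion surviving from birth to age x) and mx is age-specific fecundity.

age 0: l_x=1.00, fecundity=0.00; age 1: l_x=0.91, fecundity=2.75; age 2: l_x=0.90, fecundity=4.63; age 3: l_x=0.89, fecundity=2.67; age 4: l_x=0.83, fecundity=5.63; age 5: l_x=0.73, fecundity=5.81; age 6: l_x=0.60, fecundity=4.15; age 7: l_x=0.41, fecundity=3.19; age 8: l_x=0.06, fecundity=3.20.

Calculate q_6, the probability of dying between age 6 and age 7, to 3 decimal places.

q_6 = (l_6 − l_7) / l_6 = (0.6 − 0.41) / 0.6
     = 0.19 / 0.6 = 0.316667… → 0.317

0.317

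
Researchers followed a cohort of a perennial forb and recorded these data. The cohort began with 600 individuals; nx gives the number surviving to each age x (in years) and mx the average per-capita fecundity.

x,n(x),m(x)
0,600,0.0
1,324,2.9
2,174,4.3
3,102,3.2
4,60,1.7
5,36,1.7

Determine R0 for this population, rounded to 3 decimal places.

3.629

lx = nx/n0 = nx/600: 1, 0.54, 0.29, 0.17, 0.1, 0.06
lx·mx by age: 0, 1.566, 1.247, 0.544, 0.17, 0.102
R0 = Σ lx·mx = 3.629 → 3.629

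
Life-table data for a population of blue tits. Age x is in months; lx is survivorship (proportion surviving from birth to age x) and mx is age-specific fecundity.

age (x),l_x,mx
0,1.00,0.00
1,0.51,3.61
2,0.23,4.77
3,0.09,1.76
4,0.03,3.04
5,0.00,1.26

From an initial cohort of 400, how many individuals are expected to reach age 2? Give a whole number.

92

Expected survivors = N0 · l_2 = 400 × 0.23 = 92 → 92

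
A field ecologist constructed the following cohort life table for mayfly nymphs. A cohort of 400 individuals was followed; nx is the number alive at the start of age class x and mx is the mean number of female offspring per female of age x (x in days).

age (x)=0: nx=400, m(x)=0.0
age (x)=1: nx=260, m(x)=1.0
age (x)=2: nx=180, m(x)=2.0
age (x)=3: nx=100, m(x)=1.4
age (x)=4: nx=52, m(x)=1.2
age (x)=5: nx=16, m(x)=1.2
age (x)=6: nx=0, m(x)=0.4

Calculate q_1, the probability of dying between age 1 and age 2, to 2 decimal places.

0.31

lx = nx/n0 = nx/400: 1, 0.65, 0.45, 0.25, 0.13, 0.04, 0
q_1 = (l_1 − l_2) / l_1 = (0.65 − 0.45) / 0.65
     = 0.2 / 0.65 = 0.307692… → 0.31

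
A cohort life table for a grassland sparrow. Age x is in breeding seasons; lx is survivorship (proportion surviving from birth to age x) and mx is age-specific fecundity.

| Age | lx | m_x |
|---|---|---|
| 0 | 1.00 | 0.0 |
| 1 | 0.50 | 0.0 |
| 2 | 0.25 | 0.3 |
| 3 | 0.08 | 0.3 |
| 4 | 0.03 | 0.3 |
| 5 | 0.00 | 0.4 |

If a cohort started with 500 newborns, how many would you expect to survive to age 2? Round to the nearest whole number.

125

Expected survivors = N0 · l_2 = 500 × 0.25 = 125 → 125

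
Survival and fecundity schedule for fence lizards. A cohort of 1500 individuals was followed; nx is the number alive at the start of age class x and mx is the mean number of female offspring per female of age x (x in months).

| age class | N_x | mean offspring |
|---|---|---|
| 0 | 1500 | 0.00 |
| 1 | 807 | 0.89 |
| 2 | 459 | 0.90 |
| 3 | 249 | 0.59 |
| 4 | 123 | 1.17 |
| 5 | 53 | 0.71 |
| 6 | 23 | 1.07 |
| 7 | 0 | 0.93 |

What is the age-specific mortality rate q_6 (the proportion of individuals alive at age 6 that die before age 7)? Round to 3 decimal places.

1.000

lx = nx/n0 = nx/1500: 1, 0.538, 0.306, 0.166, 0.082, 0.03533…, 0.01533…, 0
q_6 = (l_6 − l_7) / l_6 = (0.015333… − 0) / 0.015333…
     = 0.015333… / 0.015333… = 1 → 1.000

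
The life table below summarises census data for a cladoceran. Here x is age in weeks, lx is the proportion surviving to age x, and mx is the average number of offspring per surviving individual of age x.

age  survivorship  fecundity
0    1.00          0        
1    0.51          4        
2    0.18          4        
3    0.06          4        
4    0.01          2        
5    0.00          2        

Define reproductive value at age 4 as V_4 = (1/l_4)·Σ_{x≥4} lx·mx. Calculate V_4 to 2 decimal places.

2.00

lx·mx for x ≥ 4: 0.02, 0 → sum = 0.02
V_4 = 0.02 / l_4 = 0.02 / 0.01 = 2 → 2.00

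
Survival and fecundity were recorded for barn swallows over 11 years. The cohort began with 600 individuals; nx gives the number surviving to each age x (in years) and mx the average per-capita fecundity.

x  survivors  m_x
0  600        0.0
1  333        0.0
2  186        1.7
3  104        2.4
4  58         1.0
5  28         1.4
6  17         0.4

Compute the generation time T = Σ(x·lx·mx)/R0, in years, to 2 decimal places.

2.76

lx = nx/n0 = nx/600: 1, 0.555, 0.31, 0.17333…, 0.09667…, 0.04667…, 0.02833…
lx·mx: 0, 0, 0.527, 0.416…, 0.096667…, 0.065333…, 0.011333… → R0 = 1.116333…
x·lx·mx: 0, 0, 1.054, 1.248…, 0.386667…, 0.326667…, 0.068… → Σ = 3.083333…
T = 3.083333… / 1.116333… = 2.762019… → 2.76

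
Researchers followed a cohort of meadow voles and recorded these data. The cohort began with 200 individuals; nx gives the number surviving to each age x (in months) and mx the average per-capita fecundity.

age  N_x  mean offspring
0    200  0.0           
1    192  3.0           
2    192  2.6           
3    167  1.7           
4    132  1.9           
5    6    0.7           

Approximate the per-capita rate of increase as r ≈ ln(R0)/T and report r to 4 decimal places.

0.9769

lx = nx/n0 = nx/200: 1, 0.96, 0.96, 0.835, 0.66, 0.03
R0 = Σ lx·mx = 0 + 2.88 + 2.496 + 1.4195 + 1.254 + 0.021 = 8.0705
Σ x·lx·mx = 17.2515; T = 17.2515/8.0705 = 2.1376…
r ≈ ln(R0)/T = ln(8.0705)/2.1376… = 0.976897… → 0.9769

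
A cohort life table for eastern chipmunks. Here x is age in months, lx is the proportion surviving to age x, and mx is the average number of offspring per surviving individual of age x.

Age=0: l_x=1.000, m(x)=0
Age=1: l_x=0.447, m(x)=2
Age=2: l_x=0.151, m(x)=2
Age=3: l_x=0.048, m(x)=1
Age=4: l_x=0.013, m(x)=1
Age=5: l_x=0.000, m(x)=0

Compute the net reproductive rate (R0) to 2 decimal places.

lx·mx by age: 0, 0.894, 0.302, 0.048, 0.013, 0
R0 = Σ lx·mx = 1.257 → 1.26

1.26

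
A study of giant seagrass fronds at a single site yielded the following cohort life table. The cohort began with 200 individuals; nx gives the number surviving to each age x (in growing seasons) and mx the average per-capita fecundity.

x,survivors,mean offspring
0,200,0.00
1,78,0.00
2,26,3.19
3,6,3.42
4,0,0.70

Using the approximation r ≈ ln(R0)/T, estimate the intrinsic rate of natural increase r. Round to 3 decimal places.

-0.300

lx = nx/n0 = nx/200: 1, 0.39, 0.13, 0.03, 0
R0 = Σ lx·mx = 0 + 0 + 0.4147 + 0.1026 + 0 = 0.5173
Σ x·lx·mx = 1.1372; T = 1.1372/0.5173 = 2.19834…
r ≈ ln(R0)/T = ln(0.5173)/2.19834… = -0.29983… → -0.300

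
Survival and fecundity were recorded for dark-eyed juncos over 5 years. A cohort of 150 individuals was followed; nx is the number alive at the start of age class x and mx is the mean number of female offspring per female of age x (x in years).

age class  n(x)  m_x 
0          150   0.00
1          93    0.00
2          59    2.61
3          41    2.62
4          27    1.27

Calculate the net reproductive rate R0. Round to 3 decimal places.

lx = nx/n0 = nx/150: 1, 0.62, 0.39333…, 0.27333…, 0.18
lx·mx by age: 0, 0, 1.0266…, 0.716133…, 0.2286
R0 = Σ lx·mx = 1.971333… → 1.971

1.971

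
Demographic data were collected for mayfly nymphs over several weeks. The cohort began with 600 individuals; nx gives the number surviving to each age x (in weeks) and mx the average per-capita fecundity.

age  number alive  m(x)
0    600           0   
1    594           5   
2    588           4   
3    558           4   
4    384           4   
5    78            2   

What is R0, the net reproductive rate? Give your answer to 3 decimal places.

lx = nx/n0 = nx/600: 1, 0.99, 0.98, 0.93, 0.64, 0.13
lx·mx by age: 0, 4.95, 3.92, 3.72, 2.56, 0.26
R0 = Σ lx·mx = 15.41 → 15.410

15.410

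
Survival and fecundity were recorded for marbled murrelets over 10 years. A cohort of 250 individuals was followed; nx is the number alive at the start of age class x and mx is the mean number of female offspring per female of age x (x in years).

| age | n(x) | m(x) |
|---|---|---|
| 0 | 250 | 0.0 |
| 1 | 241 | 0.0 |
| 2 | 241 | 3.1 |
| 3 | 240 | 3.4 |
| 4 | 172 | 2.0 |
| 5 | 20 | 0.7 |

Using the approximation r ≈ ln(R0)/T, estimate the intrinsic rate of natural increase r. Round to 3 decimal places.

0.727

lx = nx/n0 = nx/250: 1, 0.964, 0.964, 0.96, 0.688, 0.08
R0 = Σ lx·mx = 0 + 0 + 2.9884 + 3.264 + 1.376 + 0.056 = 7.6844
Σ x·lx·mx = 21.5528; T = 21.5528/7.6844 = 2.80475…
r ≈ ln(R0)/T = ln(7.6844)/2.80475… = 0.72705… → 0.727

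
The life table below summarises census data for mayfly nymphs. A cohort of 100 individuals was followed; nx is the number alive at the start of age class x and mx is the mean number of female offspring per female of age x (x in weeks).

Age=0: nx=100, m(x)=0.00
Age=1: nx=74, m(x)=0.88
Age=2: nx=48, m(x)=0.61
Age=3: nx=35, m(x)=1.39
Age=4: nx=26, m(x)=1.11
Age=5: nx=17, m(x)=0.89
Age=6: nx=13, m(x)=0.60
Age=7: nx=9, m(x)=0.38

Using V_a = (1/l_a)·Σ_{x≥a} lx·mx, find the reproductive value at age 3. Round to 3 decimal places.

2.967

lx = nx/n0 = nx/100: 1, 0.74, 0.48, 0.35, 0.26, 0.17, 0.13, 0.09
lx·mx for x ≥ 3: 0.4865, 0.2886, 0.1513, 0.078, 0.0342 → sum = 1.0386
V_3 = 1.0386 / l_3 = 1.0386 / 0.35 = 2.967429… → 2.967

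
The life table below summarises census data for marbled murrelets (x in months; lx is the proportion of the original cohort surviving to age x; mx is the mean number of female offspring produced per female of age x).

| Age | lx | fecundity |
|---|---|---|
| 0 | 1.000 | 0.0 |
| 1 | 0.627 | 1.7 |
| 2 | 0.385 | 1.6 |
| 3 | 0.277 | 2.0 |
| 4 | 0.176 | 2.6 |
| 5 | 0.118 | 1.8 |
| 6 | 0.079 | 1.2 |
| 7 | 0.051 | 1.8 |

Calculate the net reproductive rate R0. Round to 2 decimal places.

3.09

lx·mx by age: 0, 1.0659, 0.616, 0.554, 0.4576, 0.2124, 0.0948, 0.0918
R0 = Σ lx·mx = 3.0925 → 3.09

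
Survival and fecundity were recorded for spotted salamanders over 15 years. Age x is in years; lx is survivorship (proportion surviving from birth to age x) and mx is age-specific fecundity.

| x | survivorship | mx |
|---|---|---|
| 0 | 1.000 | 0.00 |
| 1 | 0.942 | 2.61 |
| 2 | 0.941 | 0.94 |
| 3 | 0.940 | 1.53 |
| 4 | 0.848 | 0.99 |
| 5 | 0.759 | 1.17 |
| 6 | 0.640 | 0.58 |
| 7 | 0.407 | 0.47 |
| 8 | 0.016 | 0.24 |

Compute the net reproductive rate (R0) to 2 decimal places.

lx·mx by age: 0, 2.45862, 0.88454, 1.4382, 0.83952, 0.88803, 0.3712, 0.19129, 0.00384
R0 = Σ lx·mx = 7.07524 → 7.08

7.08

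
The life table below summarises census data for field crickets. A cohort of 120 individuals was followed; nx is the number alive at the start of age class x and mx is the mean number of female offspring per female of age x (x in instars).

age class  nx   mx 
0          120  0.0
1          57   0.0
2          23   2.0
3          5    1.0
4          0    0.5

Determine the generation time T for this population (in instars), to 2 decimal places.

lx = nx/n0 = nx/120: 1, 0.475, 0.19167…, 0.04167…, 0
lx·mx: 0, 0, 0.383333…, 0.041667…, 0 → R0 = 0.425…
x·lx·mx: 0, 0, 0.766667…, 0.125…, 0 → Σ = 0.891667…
T = 0.891667… / 0.425… = 2.098039… → 2.10

2.10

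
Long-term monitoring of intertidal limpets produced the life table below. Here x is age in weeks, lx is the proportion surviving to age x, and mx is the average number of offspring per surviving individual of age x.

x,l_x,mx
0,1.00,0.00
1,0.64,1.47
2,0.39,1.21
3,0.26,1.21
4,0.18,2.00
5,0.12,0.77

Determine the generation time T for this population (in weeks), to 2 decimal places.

2.17

lx·mx: 0, 0.9408, 0.4719, 0.3146, 0.36, 0.0924 → R0 = 2.1797
x·lx·mx: 0, 0.9408, 0.9438, 0.9438, 1.44, 0.462 → Σ = 4.7304
T = 4.7304 / 2.1797 = 2.170207… → 2.17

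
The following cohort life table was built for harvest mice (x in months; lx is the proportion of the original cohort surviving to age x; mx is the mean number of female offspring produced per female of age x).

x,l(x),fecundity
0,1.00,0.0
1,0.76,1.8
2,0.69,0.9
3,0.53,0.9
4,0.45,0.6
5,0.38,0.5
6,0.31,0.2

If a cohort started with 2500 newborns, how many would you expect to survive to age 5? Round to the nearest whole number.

950

Expected survivors = N0 · l_5 = 2500 × 0.38 = 950 → 950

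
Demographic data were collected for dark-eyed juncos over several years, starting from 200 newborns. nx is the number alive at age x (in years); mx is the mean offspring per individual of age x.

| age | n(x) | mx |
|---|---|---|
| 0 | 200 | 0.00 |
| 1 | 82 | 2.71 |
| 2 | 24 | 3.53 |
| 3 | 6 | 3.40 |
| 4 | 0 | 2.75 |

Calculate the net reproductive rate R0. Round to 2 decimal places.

1.64

lx = nx/n0 = nx/200: 1, 0.41, 0.12, 0.03, 0
lx·mx by age: 0, 1.1111, 0.4236, 0.102, 0
R0 = Σ lx·mx = 1.6367 → 1.64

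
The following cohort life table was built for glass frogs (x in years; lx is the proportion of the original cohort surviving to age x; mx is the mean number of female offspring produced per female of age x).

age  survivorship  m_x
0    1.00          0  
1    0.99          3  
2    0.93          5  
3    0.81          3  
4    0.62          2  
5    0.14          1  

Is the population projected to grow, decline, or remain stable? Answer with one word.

growing

R0 = Σ lx·mx = 0 + 2.97 + 4.65 + 2.43 + 1.24 + 0.14 = 11.43
R0 > 1, so the population is growing.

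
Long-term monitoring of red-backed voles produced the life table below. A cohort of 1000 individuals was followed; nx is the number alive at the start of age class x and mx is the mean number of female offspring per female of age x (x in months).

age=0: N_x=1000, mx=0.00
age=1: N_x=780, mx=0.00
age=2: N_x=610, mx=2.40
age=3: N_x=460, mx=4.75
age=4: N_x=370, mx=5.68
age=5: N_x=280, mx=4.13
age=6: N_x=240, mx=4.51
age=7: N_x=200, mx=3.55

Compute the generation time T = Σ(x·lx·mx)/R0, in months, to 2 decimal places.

4.04

lx = nx/n0 = nx/1000: 1, 0.78, 0.61, 0.46, 0.37, 0.28, 0.24, 0.2
lx·mx: 0, 0, 1.464, 2.185, 2.1016, 1.1564, 1.0824, 0.71 → R0 = 8.6994
x·lx·mx: 0, 0, 2.928, 6.555, 8.4064, 5.782, 6.4944, 4.97 → Σ = 35.1358
T = 35.1358 / 8.6994 = 4.038876… → 4.04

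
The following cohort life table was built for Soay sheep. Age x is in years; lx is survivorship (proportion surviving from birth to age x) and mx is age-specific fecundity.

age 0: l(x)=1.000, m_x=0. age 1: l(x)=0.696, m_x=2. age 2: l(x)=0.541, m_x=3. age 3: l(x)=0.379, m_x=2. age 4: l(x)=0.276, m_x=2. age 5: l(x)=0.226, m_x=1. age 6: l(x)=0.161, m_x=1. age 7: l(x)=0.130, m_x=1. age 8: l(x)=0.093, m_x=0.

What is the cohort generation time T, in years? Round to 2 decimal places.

2.50

lx·mx: 0, 1.392, 1.623, 0.758, 0.552, 0.226, 0.161, 0.13, 0 → R0 = 4.842
x·lx·mx: 0, 1.392, 3.246, 2.274, 2.208, 1.13, 0.966, 0.91, 0 → Σ = 12.126
T = 12.126 / 4.842 = 2.504337… → 2.50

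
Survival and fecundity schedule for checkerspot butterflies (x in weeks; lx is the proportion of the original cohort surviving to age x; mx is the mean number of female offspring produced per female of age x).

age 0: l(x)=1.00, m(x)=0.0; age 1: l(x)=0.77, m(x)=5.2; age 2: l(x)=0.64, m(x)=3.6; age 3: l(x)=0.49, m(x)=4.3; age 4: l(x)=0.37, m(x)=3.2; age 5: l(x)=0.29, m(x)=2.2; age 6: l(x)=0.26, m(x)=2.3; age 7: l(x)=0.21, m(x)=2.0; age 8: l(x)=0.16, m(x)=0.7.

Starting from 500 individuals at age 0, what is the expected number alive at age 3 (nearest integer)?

Expected survivors = N0 · l_3 = 500 × 0.49 = 245 → 245

245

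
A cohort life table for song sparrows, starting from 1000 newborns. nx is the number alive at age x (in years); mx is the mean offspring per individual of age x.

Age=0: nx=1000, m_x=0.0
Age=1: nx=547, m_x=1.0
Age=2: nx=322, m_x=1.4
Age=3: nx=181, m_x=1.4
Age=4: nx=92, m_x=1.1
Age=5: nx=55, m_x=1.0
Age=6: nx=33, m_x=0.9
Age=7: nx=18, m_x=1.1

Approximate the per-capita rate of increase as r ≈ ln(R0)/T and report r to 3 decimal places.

0.171

lx = nx/n0 = nx/1000: 1, 0.547, 0.322, 0.181, 0.092, 0.055, 0.033, 0.018
R0 = Σ lx·mx = 0 + 0.547 + 0.4508 + 0.2534 + 0.1012 + 0.055 + 0.0297 + 0.0198 = 1.4569
Σ x·lx·mx = 3.2054; T = 3.2054/1.4569 = 2.20015…
r ≈ ln(R0)/T = ln(1.4569)/2.20015… = 0.17104… → 0.171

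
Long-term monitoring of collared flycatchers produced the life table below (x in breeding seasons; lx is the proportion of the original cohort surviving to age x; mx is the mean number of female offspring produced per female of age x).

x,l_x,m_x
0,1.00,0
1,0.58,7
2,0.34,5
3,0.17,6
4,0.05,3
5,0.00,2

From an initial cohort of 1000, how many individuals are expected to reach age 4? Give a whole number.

50

Expected survivors = N0 · l_4 = 1000 × 0.05 = 50 → 50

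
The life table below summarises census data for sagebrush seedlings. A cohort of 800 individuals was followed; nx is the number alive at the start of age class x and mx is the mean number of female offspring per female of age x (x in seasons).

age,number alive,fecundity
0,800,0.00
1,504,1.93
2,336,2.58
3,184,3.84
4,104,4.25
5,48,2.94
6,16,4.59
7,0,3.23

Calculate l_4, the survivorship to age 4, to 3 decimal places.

0.130

l_4 = n_4/n_0 = 104/800 = 0.13 → 0.130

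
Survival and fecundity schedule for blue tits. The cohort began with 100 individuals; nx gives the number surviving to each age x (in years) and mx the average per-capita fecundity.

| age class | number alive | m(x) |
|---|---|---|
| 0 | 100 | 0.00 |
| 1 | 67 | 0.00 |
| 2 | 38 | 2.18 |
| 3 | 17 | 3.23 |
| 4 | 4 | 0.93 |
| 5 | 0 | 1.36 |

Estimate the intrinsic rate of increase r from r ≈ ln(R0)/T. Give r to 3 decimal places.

lx = nx/n0 = nx/100: 1, 0.67, 0.38, 0.17, 0.04, 0
R0 = Σ lx·mx = 0 + 0 + 0.8284 + 0.5491 + 0.0372 + 0 = 1.4147
Σ x·lx·mx = 3.4529; T = 3.4529/1.4147 = 2.44073…
r ≈ ln(R0)/T = ln(1.4147)/2.44073… = 0.14214… → 0.142

0.142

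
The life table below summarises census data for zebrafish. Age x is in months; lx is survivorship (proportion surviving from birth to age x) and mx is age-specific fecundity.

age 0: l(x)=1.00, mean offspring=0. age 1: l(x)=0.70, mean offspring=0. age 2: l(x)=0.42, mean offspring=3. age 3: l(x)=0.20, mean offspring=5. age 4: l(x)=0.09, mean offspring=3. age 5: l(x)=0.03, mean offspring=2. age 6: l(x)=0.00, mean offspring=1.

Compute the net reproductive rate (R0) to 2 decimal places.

2.59

lx·mx by age: 0, 0, 1.26, 1, 0.27, 0.06, 0
R0 = Σ lx·mx = 2.59 → 2.59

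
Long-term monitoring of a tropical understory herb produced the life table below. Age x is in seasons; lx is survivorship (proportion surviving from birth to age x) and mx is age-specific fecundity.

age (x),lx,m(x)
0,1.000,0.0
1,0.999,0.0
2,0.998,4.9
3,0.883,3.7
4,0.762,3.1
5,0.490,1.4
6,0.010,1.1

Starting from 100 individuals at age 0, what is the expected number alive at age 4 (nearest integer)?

76

Expected survivors = N0 · l_4 = 100 × 0.762 = 76.2 → 76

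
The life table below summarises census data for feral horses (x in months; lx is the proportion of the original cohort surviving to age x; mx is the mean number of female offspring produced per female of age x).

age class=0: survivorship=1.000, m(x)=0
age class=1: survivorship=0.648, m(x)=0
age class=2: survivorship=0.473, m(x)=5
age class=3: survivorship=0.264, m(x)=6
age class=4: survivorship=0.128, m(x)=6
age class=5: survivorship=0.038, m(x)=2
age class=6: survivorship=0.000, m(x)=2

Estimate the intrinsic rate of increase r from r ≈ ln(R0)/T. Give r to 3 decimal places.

R0 = Σ lx·mx = 0 + 0 + 2.365 + 1.584 + 0.768 + 0.076 + 0 = 4.793
Σ x·lx·mx = 12.934; T = 12.934/4.793 = 2.69852…
r ≈ ln(R0)/T = ln(4.793)/2.69852… = 0.58075… → 0.581

0.581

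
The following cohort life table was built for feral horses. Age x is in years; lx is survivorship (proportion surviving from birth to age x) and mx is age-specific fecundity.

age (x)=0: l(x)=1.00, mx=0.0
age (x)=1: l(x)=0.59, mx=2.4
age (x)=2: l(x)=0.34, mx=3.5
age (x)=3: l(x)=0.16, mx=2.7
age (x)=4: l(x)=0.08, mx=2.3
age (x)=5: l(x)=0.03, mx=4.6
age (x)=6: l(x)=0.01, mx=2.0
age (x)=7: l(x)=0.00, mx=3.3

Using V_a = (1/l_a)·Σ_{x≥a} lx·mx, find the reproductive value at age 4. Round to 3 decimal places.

lx·mx for x ≥ 4: 0.184, 0.138, 0.02, 0 → sum = 0.342
V_4 = 0.342 / l_4 = 0.342 / 0.08 = 4.275 → 4.275

4.275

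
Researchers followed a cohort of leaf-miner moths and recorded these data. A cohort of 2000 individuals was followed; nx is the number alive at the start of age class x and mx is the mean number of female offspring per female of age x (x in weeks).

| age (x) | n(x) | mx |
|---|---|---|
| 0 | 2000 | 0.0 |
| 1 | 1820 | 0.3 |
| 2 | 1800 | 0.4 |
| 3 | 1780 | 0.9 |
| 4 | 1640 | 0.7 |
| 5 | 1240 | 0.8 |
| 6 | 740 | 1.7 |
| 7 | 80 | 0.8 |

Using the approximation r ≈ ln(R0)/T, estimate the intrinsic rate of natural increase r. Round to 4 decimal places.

lx = nx/n0 = nx/2000: 1, 0.91, 0.9, 0.89, 0.82, 0.62, 0.37, 0.04
R0 = Σ lx·mx = 0 + 0.273 + 0.36 + 0.801 + 0.574 + 0.496 + 0.629 + 0.032 = 3.165
Σ x·lx·mx = 12.17; T = 12.17/3.165 = 3.84518…
r ≈ ln(R0)/T = ln(3.165)/3.84518… = 0.299636… → 0.2996

0.2996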